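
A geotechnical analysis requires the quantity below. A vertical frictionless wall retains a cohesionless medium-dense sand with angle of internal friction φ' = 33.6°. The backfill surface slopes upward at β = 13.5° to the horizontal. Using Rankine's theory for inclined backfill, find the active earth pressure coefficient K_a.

0.310

K_a = cos β · (cos β − √(cos²β − cos²φ)) / (cos β + √(cos²β − cos²φ)).
cos β = 0.9724, cos φ = 0.8329, √(cos²β − cos²φ) = 0.5017.
K_a = 0.9724 × (0.9724 − 0.5017)/(0.9724 + 0.5017) = 0.3104.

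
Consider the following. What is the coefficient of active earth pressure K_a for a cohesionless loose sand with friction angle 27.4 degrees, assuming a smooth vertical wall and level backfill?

0.370

K_a = (1 − sin φ)/(1 + sin φ) = (1 − sin 27.4°)/(1 + sin 27.4°) = 0.3697.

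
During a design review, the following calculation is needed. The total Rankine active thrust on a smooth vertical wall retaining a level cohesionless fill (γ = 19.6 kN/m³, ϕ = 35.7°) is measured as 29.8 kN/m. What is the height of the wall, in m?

K_a = 0.2630. P_a = ½ K_a γ H² ⇒ H = √(2P_a/(K_a γ)).
H = √(2×29.8/(0.2630×19.6)) = 3.400 m.

3.40 m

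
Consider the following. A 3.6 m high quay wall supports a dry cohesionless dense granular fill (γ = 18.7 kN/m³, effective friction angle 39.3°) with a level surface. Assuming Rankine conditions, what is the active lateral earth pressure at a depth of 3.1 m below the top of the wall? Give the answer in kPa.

K_a = (1 − sin φ)/(1 + sin φ) = 0.2245.
σ_h = K_a γ z = 0.2245 × 18.7 × 3.1 = 13.01 kPa.

13.0 kPa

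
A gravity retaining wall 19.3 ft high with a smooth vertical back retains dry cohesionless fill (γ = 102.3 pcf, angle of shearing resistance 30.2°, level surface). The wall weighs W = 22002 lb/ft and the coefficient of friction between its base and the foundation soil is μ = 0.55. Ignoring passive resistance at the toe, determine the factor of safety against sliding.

K_a = tan²(45° − 30.2°/2) = 0.3307.
P_a = ½K_aγH² = 0.5×0.3307×102.3×19.3² = 6300 lb/ft, acting at H/3 = 6.433 ft above the base.
FS_sliding = μW / P_a = 0.55×22002 / 6300 = 1.921.

1.92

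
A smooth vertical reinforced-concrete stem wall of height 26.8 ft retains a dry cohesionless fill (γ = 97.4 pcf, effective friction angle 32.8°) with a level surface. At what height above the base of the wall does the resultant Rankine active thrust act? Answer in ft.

8.93 ft

K_a = 0.2973.
The pressure distribution is triangular, so the resultant acts at H/3 above the base = 26.8/3 = 8.933 ft.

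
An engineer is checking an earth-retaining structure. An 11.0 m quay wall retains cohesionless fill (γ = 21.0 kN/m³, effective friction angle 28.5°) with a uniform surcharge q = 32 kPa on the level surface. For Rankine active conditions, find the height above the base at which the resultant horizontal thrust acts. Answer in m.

K_a = 0.3540.
Triangular part P₁ = ½K_aγH² = 449.7 at H/3 = 3.667 m; rectangular part P₂ = K_a q H = 124.6 at H/2 = 5.500 m.
ȳ = (P₁·3.667 + P₂·5.500)/(P₁+P₂) = 4.064 m.

4.06 m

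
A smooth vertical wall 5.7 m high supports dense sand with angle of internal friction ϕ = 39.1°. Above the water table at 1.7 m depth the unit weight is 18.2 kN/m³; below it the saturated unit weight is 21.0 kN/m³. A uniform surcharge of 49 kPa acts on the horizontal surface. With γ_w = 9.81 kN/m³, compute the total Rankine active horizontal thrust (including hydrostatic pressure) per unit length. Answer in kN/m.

K_a = tan²(45° − φ/2) = 0.2265.
γ' = 21.0 − 9.81 = 11.19 kN/m³. h₂ = H − d_w = 4.0 m.
σ'_h: at surface K_a·q = 11.10; at WT K_a(q+γd_w) = 18.11; at base K_a(q+γd_w+γ'h₂) = 28.24 kPa.
P₁ = ½(11.10+18.11)×1.7 = 24.82; P₂ = ½(18.11+28.24)×4.0 = 92.70; P_w = ½γ_w h₂² = 78.48.
Total = 24.82+92.70+78.48 = 196.0 kN/m.

196 kN/m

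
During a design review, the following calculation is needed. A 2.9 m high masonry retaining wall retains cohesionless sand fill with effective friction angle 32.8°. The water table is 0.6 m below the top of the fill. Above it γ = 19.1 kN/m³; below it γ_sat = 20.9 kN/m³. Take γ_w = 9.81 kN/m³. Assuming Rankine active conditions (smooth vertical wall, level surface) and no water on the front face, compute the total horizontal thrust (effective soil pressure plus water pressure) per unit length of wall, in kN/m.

K_a = tan²(45° − φ/2) = 0.2973.
γ' = 20.9 − 9.81 = 11.09 kN/m³. Depth below WT = 2.3 m.
σ'_h at WT = K_a γ d_w = 3.407 kPa; at base = 3.407 + K_a γ' × 2.3 = 10.99 kPa.
P₁ (0–0.6 m) = ½×3.407×0.6 = 1.022. P₂ (0.6–2.9 m) = ½(3.407+10.99)×2.3 = 16.55.
P_w = ½ γ_w h₂² = 0.5×9.81×2.3² = 25.95. Total = 1.022+16.55+25.95 = 43.52 kN/m.

43.5 kN/m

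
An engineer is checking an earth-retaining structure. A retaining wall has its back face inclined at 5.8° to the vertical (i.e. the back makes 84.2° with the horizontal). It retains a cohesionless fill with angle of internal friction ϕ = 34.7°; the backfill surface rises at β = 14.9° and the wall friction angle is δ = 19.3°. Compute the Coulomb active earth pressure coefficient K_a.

K_a = sin²(α+φ) / [sin²α · sin(α−δ) · (1 + √{sin(φ+δ)sin(φ−β) / (sin(α−δ)sin(α+β))})²].
With α = 84.2°, φ = 34.7°, δ = 19.3°, β = 14.9°: K_a = 0.3543.

0.354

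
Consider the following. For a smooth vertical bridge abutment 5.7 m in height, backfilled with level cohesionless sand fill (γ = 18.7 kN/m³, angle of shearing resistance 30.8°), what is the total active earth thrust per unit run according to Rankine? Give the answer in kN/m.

98.0 kN/m

K_a = tan²(45° − φ/2) = 0.3227.
P_a = ½ K_a γ H² = 0.5 × 0.3227 × 18.7 × 5.7² = 98.03 kN/m.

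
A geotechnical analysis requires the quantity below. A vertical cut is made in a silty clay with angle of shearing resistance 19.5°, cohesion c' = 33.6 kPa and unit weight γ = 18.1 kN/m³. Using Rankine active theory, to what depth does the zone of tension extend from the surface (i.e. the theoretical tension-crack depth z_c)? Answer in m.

5.25 m

K_a = tan²(45° − 19.5°/2) = 0.4995; √K_a = 0.7067.
The active pressure is zero where K_a γ z = 2c√K_a, so z_c = 2c/(γ√K_a) = 2×33.6/(18.1×0.7067) = 5.253 m.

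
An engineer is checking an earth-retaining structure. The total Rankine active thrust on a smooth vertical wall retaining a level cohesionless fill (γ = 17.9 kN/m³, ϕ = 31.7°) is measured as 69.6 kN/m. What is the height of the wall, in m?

5.00 m

K_a = 0.3111. P_a = ½ K_a γ H² ⇒ H = √(2P_a/(K_a γ)).
H = √(2×69.6/(0.3111×17.9)) = 5.000 m.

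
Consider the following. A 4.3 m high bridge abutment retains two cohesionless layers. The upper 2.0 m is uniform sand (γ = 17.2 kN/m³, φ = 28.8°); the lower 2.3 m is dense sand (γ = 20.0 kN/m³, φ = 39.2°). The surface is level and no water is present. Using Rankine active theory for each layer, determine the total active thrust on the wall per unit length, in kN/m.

41.8 kN/m

K_a1 = tan²(45°−28.8°/2) = 0.3498; K_a2 = tan²(45°−39.2°/2) = 0.2255.
Layer 1: σ at base = K_a1 γ₁ h₁ = 12.03 kPa; P₁ = ½×12.03×2.0 = 12.03.
Layer 2: σ_v at top = γ₁h₁ = 34.40; σ_h top = K_a2×34.40 = 7.756; σ_h base = K_a2×(34.40+20.0×2.3) = 18.13.
P₂ = ½(7.756+18.13)×2.3 = 29.77. Total P_a = 12.03+29.77 = 41.80 kN/m.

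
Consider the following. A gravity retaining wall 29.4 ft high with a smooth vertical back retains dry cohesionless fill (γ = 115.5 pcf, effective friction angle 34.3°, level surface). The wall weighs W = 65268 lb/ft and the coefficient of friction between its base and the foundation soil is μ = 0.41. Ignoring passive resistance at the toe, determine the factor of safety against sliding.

K_a = tan²(45° − 34.3°/2) = 0.2792.
P_a = ½K_aγH² = 0.5×0.2792×115.5×29.4² = 13930 lb/ft, acting at H/3 = 9.800 ft above the base.
FS_sliding = μW / P_a = 0.41×65268 / 13930 = 1.920.

1.92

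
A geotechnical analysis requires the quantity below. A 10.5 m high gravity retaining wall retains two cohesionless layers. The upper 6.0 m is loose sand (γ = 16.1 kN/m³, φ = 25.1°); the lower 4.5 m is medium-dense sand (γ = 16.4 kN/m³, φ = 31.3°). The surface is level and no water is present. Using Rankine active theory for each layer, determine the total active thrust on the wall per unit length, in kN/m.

307 kN/m

K_a1 = tan²(45°−25.1°/2) = 0.4043; K_a2 = tan²(45°−31.3°/2) = 0.3162.
Layer 1: σ at base = K_a1 γ₁ h₁ = 39.06 kPa; P₁ = ½×39.06×6.0 = 117.2.
Layer 2: σ_v at top = γ₁h₁ = 96.60; σ_h top = K_a2×96.60 = 30.55; σ_h base = K_a2×(96.60+16.4×4.5) = 53.88.
P₂ = ½(30.55+53.88)×4.5 = 190.0. Total P_a = 117.2+190.0 = 307.1 kN/m.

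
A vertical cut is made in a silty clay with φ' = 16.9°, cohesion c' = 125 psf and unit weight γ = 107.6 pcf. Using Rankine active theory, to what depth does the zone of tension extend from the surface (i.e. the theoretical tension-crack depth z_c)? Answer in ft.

K_a = tan²(45° − 16.9°/2) = 0.5495; √K_a = 0.7413.
The active pressure is zero where K_a γ z = 2c√K_a, so z_c = 2c/(γ√K_a) = 2×125/(107.6×0.7413) = 3.134 ft.

3.13 ft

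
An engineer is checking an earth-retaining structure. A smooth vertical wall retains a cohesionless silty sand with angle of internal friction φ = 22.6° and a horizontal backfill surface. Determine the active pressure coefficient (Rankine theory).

K_a = (1 − sin φ)/(1 + sin φ) = (1 − sin 22.6°)/(1 + sin 22.6°) = 0.4448.

0.445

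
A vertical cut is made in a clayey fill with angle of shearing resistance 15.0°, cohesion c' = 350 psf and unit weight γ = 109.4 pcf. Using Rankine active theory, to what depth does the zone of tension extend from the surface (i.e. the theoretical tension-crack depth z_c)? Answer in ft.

8.34 ft

K_a = tan²(45° − 15.0°/2) = 0.5888; √K_a = 0.7673.
The active pressure is zero where K_a γ z = 2c√K_a, so z_c = 2c/(γ√K_a) = 2×350/(109.4×0.7673) = 8.339 ft.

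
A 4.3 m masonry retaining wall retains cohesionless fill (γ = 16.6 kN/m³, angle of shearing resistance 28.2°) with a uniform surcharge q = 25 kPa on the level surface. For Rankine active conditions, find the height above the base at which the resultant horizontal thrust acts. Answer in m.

1.73 m

K_a = 0.3582.
Triangular part P₁ = ½K_aγH² = 54.97 at H/3 = 1.433 m; rectangular part P₂ = K_a q H = 38.51 at H/2 = 2.150 m.
ȳ = (P₁·1.433 + P₂·2.150)/(P₁+P₂) = 1.729 m.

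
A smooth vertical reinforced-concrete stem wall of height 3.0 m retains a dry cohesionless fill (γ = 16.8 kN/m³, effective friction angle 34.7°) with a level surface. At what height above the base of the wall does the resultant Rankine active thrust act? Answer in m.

K_a = 0.2745.
The pressure distribution is triangular, so the resultant acts at H/3 above the base = 3.0/3 = 1.000 m.

1.00 m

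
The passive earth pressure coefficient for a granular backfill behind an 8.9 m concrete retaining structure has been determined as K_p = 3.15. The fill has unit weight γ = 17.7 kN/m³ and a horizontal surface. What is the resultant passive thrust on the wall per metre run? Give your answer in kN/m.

P = ½ K_p γ H² = 0.5 × 3.15 × 17.7 × 8.9² = 2208 kN/m.

2210 kN/m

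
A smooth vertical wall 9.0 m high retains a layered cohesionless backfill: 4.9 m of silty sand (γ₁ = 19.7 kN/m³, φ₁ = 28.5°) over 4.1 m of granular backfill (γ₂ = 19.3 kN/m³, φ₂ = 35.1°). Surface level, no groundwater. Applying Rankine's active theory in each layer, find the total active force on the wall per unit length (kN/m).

K_a1 = tan²(45°−28.5°/2) = 0.3540; K_a2 = tan²(45°−35.1°/2) = 0.2698.
Layer 1: σ at base = K_a1 γ₁ h₁ = 34.17 kPa; P₁ = ½×34.17×4.9 = 83.71.
Layer 2: σ_v at top = γ₁h₁ = 96.53; σ_h top = K_a2×96.53 = 26.05; σ_h base = K_a2×(96.53+19.3×4.1) = 47.40.
P₂ = ½(26.05+47.40)×4.1 = 150.6. Total P_a = 83.71+150.6 = 234.3 kN/m.

234 kN/m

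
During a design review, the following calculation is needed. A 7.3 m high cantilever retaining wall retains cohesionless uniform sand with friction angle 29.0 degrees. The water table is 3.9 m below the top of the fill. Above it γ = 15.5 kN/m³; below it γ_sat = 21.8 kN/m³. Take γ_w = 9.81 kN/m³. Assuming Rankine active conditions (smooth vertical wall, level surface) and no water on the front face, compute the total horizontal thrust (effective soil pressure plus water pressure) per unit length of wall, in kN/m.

193 kN/m

K_a = tan²(45° − φ/2) = 0.3470.
γ' = 21.8 − 9.81 = 11.99 kN/m³. Depth below WT = 3.4 m.
σ'_h at WT = K_a γ d_w = 20.97 kPa; at base = 20.97 + K_a γ' × 3.4 = 35.12 kPa.
P₁ (0–3.9 m) = ½×20.97×3.9 = 40.90. P₂ (3.9–7.3 m) = ½(20.97+35.12)×3.4 = 95.36.
P_w = ½ γ_w h₂² = 0.5×9.81×3.4² = 56.70. Total = 40.90+95.36+56.70 = 193.0 kN/m.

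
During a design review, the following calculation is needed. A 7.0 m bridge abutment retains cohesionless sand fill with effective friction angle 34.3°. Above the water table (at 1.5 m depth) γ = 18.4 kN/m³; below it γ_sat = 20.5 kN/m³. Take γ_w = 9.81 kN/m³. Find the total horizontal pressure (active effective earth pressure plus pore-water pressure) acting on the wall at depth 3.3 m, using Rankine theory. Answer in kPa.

K_a = (1 − sin φ)/(1 + sin φ) = 0.2792.
γ' = 20.5 − 9.81 = 10.69 kN/m³.
Effective vertical stress at 3.3 m: σ'_v = 18.4×1.5 + 10.69×1.80 = 46.84 kPa.
σ'_h = K_a σ'_v = 0.2792 × 46.84 = 13.08 kPa; u = γ_w × 1.80 = 17.66 kPa.
Total σ_h = 13.08 + 17.66 = 30.73 kPa.

30.7 kPa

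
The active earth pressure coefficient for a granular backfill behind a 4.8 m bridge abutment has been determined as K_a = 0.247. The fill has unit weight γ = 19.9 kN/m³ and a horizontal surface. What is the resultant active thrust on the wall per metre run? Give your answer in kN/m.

56.6 kN/m

P = ½ K_a γ H² = 0.5 × 0.247 × 19.9 × 4.8² = 56.62 kN/m.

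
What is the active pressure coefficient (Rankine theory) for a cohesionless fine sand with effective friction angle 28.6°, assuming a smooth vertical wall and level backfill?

0.353

K_a = tan²(45° − φ/2) = tan²(30.70°) = 0.3525.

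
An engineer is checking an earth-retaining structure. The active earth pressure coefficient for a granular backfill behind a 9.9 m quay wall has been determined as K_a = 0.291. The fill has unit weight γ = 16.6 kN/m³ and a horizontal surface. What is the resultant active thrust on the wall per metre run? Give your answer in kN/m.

237 kN/m

P = ½ K_a γ H² = 0.5 × 0.291 × 16.6 × 9.9² = 236.7 kN/m.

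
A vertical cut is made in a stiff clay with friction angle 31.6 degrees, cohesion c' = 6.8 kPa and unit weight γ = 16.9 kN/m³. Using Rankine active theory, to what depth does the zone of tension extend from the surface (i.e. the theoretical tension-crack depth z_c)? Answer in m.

1.44 m

K_a = tan²(45° − 31.6°/2) = 0.3123; √K_a = 0.5589.
The active pressure is zero where K_a γ z = 2c√K_a, so z_c = 2c/(γ√K_a) = 2×6.8/(16.9×0.5589) = 1.440 m.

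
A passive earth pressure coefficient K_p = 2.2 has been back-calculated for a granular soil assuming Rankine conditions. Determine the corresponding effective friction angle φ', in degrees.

K_p = (1+sin φ)/(1−sin φ) ⇒ sin φ = (K_p − 1)/(K_p + 1) = 0.3750.
φ = arcsin(0.3750) = 22.02°.

22.0°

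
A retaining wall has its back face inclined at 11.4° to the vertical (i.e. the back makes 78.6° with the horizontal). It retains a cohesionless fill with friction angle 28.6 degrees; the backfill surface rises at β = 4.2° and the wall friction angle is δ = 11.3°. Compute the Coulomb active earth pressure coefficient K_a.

K_a = sin²(α+φ) / [sin²α · sin(α−δ) · (1 + √{sin(φ+δ)sin(φ−β) / (sin(α−δ)sin(α+β))})²].
With α = 78.6°, φ = 28.6°, δ = 11.3°, β = 4.2°: K_a = 0.4351.

0.435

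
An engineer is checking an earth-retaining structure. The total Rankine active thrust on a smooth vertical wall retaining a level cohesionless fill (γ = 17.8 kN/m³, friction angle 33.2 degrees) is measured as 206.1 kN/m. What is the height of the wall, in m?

8.90 m

K_a = 0.2924. P_a = ½ K_a γ H² ⇒ H = √(2P_a/(K_a γ)).
H = √(2×206.1/(0.2924×17.8)) = 8.900 m.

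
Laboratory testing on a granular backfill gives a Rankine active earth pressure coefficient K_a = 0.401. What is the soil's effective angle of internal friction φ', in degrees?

K_a = tan²(45° − φ/2) ⇒ 45° − φ/2 = arctan(√0.401) = 32.34°.
φ = 2(45° − 32.34°) = 25.31°.

25.3°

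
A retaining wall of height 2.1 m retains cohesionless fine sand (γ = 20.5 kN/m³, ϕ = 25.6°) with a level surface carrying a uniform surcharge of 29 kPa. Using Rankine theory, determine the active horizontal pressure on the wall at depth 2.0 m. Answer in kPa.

K_a = (1 − sin φ)/(1 + sin φ) = 0.3966.
σ_v = γz + q = 20.5 × 2.0 + 29 = 70.00 kPa.
σ_h = K_a σ_v = 0.3966 × 70.00 = 27.76 kPa.

27.8 kPa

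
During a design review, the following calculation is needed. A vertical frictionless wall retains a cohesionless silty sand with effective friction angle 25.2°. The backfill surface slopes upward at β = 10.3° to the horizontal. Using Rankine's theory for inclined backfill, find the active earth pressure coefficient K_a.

0.429

K_a = cos β · (cos β − √(cos²β − cos²φ)) / (cos β + √(cos²β − cos²φ)).
cos β = 0.9839, cos φ = 0.9048, √(cos²β − cos²φ) = 0.3864.
K_a = 0.9839 × (0.9839 − 0.3864)/(0.9839 + 0.3864) = 0.4290.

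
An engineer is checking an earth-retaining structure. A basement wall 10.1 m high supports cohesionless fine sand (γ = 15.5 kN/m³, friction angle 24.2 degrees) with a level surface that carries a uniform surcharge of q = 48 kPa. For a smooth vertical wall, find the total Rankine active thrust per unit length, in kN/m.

534 kN/m

K_a = tan²(45° − φ/2) = 0.4185.
Soil triangle: ½ K_a γ H² = 0.5×0.4185×15.5×10.1² = 330.9 kN/m.
Surcharge rectangle: K_a q H = 0.4185×48×10.1 = 202.9 kN/m.
Total = 330.9 + 202.9 = 533.8 kN/m.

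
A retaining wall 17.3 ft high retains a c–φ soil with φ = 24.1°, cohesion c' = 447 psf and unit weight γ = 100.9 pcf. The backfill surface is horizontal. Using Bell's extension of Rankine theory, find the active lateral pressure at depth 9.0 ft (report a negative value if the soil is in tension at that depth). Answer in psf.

K_a = (1 − sin φ)/(1 + sin φ) = 0.4201.
σ_a = K_a γ z − 2c√K_a = 0.4201×100.9×9.0 − 2×447×0.6482 = -197.9 psf.

-198 psf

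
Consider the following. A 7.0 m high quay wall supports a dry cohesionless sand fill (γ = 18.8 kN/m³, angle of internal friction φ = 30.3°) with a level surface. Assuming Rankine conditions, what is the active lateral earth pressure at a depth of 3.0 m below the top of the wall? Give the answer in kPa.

18.6 kPa

K_a = (1 − sin φ)/(1 + sin φ) = 0.3293.
σ_h = K_a γ z = 0.3293 × 18.8 × 3.0 = 18.57 kPa.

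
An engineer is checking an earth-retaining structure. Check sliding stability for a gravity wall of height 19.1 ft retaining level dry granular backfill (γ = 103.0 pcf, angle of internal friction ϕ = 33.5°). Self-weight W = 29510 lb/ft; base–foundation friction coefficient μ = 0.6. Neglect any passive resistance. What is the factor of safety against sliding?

3.26

K_a = tan²(45° − 33.5°/2) = 0.2887.
P_a = ½K_aγH² = 0.5×0.2887×103.0×19.1² = 5424 lb/ft, acting at H/3 = 6.367 ft above the base.
FS_sliding = μW / P_a = 0.6×29510 / 5424 = 3.264.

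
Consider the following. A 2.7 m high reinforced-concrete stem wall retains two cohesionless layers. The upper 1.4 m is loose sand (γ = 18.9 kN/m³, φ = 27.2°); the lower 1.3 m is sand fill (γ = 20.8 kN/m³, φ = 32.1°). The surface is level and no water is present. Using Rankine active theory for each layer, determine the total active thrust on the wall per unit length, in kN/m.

K_a1 = tan²(45°−27.2°/2) = 0.3726; K_a2 = tan²(45°−32.1°/2) = 0.3060.
Layer 1: σ at base = K_a1 γ₁ h₁ = 9.859 kPa; P₁ = ½×9.859×1.4 = 6.901.
Layer 2: σ_v at top = γ₁h₁ = 26.46; σ_h top = K_a2×26.46 = 8.097; σ_h base = K_a2×(26.46+20.8×1.3) = 16.37.
P₂ = ½(8.097+16.37)×1.3 = 15.90. Total P_a = 6.901+15.90 = 22.80 kN/m.

22.8 kN/m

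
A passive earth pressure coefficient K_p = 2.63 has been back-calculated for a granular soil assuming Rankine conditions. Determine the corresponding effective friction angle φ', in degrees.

K_p = (1+sin φ)/(1−sin φ) ⇒ sin φ = (K_p − 1)/(K_p + 1) = 0.4490.
φ = arcsin(0.4490) = 26.68°.

26.7°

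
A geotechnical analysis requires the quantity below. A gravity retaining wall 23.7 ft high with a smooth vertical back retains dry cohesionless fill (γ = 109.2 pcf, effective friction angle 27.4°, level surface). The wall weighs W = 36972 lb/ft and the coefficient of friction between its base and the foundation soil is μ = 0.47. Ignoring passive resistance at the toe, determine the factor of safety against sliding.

1.53

K_a = tan²(45° − 27.4°/2) = 0.3697.
P_a = ½K_aγH² = 0.5×0.3697×109.2×23.7² = 11340 lb/ft, acting at H/3 = 7.900 ft above the base.
FS_sliding = μW / P_a = 0.47×36972 / 11340 = 1.533.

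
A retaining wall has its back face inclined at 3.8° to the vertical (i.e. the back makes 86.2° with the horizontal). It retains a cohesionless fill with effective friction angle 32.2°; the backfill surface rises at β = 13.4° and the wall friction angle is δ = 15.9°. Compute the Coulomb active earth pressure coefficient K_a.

K_a = sin²(α+φ) / [sin²α · sin(α−δ) · (1 + √{sin(φ+δ)sin(φ−β) / (sin(α−δ)sin(α+β))})²].
With α = 86.2°, φ = 32.2°, δ = 15.9°, β = 13.4°: K_a = 0.3629.

0.363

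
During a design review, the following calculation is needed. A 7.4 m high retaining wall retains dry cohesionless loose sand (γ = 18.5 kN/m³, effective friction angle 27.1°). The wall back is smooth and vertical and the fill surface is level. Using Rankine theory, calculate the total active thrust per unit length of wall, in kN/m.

K_a = tan²(45° − φ/2) = 0.3741.
P_a = ½ K_a γ H² = 0.5 × 0.3741 × 18.5 × 7.4² = 189.5 kN/m.

189 kN/m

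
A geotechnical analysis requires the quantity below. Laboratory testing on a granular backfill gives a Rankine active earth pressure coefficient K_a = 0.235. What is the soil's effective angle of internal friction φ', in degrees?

K_a = tan²(45° − φ/2) ⇒ 45° − φ/2 = arctan(√0.235) = 25.86°.
φ = 2(45° − 25.86°) = 38.27°.

38.3°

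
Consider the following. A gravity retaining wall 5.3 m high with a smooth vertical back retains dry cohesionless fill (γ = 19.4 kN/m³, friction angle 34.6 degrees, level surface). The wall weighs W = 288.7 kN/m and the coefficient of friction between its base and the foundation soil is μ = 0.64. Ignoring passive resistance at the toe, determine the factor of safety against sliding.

2.46

K_a = tan²(45° − 34.6°/2) = 0.2756.
P_a = ½K_aγH² = 0.5×0.2756×19.4×5.3² = 75.10 kN/m, acting at H/3 = 1.767 m above the base.
FS_sliding = μW / P_a = 0.64×288.7 / 75.10 = 2.460.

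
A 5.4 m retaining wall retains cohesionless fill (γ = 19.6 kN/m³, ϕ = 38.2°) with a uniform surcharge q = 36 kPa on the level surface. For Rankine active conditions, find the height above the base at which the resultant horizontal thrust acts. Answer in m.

2.16 m

K_a = 0.2358.
Triangular part P₁ = ½K_aγH² = 67.38 at H/3 = 1.800 m; rectangular part P₂ = K_a q H = 45.84 at H/2 = 2.700 m.
ȳ = (P₁·1.800 + P₂·2.700)/(P₁+P₂) = 2.164 m.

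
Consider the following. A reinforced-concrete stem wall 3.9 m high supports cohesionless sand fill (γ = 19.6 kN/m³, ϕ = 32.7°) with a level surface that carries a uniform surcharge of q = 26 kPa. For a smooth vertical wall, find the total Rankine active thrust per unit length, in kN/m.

K_a = tan²(45° − φ/2) = 0.2985.
Soil triangle: ½ K_a γ H² = 0.5×0.2985×19.6×3.9² = 44.49 kN/m.
Surcharge rectangle: K_a q H = 0.2985×26×3.9 = 30.27 kN/m.
Total = 44.49 + 30.27 = 74.76 kN/m.

74.8 kN/m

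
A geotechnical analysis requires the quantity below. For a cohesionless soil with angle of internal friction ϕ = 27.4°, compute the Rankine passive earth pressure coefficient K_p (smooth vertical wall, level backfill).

K_p = (1 + sin φ)/(1 − sin φ) = tan²(45° + 27.4°/2) = 2.705.

2.71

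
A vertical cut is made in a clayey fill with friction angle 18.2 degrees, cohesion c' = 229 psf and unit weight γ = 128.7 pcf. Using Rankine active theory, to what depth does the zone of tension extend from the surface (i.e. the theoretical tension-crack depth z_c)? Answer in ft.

4.92 ft

K_a = tan²(45° − 18.2°/2) = 0.5240; √K_a = 0.7239.
The active pressure is zero where K_a γ z = 2c√K_a, so z_c = 2c/(γ√K_a) = 2×229/(128.7×0.7239) = 4.916 ft.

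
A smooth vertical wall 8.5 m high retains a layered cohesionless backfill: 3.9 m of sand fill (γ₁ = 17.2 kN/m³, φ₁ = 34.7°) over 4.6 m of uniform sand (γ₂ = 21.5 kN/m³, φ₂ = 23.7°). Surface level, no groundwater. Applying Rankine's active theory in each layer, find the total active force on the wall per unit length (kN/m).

265 kN/m

K_a1 = tan²(45°−34.7°/2) = 0.2745; K_a2 = tan²(45°−23.7°/2) = 0.4266.
Layer 1: σ at base = K_a1 γ₁ h₁ = 18.41 kPa; P₁ = ½×18.41×3.9 = 35.90.
Layer 2: σ_v at top = γ₁h₁ = 67.08; σ_h top = K_a2×67.08 = 28.62; σ_h base = K_a2×(67.08+21.5×4.6) = 70.80.
P₂ = ½(28.62+70.80)×4.6 = 228.7. Total P_a = 35.90+228.7 = 264.6 kN/m.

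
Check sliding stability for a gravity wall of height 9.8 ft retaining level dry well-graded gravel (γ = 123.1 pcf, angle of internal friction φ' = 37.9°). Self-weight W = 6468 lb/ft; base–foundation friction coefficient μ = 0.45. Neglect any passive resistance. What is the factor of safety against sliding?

K_a = tan²(45° − 37.9°/2) = 0.2389.
P_a = ½K_aγH² = 0.5×0.2389×123.1×9.8² = 1412 lb/ft, acting at H/3 = 3.267 ft above the base.
FS_sliding = μW / P_a = 0.45×6468 / 1412 = 2.061.

2.06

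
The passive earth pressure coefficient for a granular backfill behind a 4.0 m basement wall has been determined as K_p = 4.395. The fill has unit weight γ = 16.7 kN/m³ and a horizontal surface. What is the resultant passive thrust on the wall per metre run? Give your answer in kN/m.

P = ½ K_p γ H² = 0.5 × 4.395 × 16.7 × 4.0² = 587.2 kN/m.

587 kN/m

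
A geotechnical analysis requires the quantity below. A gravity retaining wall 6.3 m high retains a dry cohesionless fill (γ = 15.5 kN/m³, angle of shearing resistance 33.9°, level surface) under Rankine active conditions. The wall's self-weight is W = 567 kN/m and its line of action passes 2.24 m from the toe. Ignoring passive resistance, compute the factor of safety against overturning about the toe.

K_a = tan²(45° − 33.9°/2) = 0.2839.
P_a = ½K_aγH² = 0.5×0.2839×15.5×6.3² = 87.33 kN/m, acting at H/3 = 2.100 m above the base.
Overturning moment M_o = P_a × H/3 = 87.33 × 2.100 = 183.4.
Resisting moment M_r = W × 2.24 = 567 × 2.24 = 1270.
FS_overturning = M_r/M_o = 1270/183.4 = 6.926.

6.93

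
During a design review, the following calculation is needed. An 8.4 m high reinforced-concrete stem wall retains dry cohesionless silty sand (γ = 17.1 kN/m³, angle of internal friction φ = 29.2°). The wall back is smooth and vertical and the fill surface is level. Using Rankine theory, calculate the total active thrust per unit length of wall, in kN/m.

208 kN/m

K_a = tan²(45° − φ/2) = 0.3442.
P_a = ½ K_a γ H² = 0.5 × 0.3442 × 17.1 × 8.4² = 207.7 kN/m.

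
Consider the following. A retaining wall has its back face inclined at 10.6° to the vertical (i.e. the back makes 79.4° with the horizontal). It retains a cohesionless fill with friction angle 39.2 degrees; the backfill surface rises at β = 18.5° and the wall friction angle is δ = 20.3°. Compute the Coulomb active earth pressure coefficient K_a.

K_a = sin²(α+φ) / [sin²α · sin(α−δ) · (1 + √{sin(φ+δ)sin(φ−β) / (sin(α−δ)sin(α+β))})²].
With α = 79.4°, φ = 39.2°, δ = 20.3°, β = 18.5°: K_a = 0.3638.

0.364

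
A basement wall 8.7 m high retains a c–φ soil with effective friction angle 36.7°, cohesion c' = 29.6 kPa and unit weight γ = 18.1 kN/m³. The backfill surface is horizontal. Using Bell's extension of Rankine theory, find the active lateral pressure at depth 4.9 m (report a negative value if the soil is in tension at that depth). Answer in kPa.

K_a = (1 − sin φ)/(1 + sin φ) = 0.2519.
σ_a = K_a γ z − 2c√K_a = 0.2519×18.1×4.9 − 2×29.6×0.5019 = -7.373 kPa.

-7.37 kPa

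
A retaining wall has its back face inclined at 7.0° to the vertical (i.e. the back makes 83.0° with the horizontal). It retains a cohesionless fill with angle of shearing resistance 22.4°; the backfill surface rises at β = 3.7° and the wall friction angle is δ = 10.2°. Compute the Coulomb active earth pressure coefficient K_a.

K_a = sin²(α+φ) / [sin²α · sin(α−δ) · (1 + √{sin(φ+δ)sin(φ−β) / (sin(α−δ)sin(α+β))})²].
With α = 83.0°, φ = 22.4°, δ = 10.2°, β = 3.7°: K_a = 0.4860.

0.486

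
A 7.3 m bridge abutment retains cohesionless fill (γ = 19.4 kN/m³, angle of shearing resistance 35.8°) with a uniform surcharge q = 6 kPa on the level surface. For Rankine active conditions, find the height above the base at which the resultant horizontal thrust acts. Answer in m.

2.53 m

K_a = 0.2619.
Triangular part P₁ = ½K_aγH² = 135.4 at H/3 = 2.433 m; rectangular part P₂ = K_a q H = 11.47 at H/2 = 3.650 m.
ȳ = (P₁·2.433 + P₂·3.650)/(P₁+P₂) = 2.528 m.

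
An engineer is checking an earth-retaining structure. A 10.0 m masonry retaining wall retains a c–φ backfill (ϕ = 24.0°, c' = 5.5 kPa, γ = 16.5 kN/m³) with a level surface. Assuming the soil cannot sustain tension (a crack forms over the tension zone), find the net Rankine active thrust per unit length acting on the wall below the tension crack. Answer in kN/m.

K_a = 0.4217; √K_a = 0.6494.
Tension-crack depth z_c = 2c/(γ√K_a) = 2×5.5/(16.5×0.6494) = 1.027 m.
σ_a at base = K_a γ H − 2c√K_a = 0.4217×16.5×10.0 − 2×5.5×0.6494 = 62.44 kPa.
P_a = ½ × 62.44 × (H − z_c) = 0.5×62.44×8.973 = 280.2 kN/m.

280 kN/m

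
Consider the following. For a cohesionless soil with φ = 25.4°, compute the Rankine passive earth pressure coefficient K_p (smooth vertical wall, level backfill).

K_p = (1 + sin φ)/(1 − sin φ) = tan²(45° + 25.4°/2) = 2.502.

2.50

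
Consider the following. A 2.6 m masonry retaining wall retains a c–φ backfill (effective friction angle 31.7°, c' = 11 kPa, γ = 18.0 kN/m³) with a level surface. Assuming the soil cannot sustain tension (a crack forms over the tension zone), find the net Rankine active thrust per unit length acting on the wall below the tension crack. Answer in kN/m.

0.467 kN/m

K_a = 0.3111; √K_a = 0.5577.
Tension-crack depth z_c = 2c/(γ√K_a) = 2×11/(18.0×0.5577) = 2.191 m.
σ_a at base = K_a γ H − 2c√K_a = 0.3111×18.0×2.6 − 2×11×0.5577 = 2.288 kPa.
P_a = ½ × 2.288 × (H − z_c) = 0.5×2.288×0.4086 = 0.4674 kN/m.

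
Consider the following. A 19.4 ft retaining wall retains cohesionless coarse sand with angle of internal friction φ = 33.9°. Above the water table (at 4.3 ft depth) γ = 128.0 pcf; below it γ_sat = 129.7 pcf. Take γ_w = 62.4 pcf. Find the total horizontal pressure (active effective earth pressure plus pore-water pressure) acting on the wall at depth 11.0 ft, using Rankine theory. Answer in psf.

K_a = (1 − sin φ)/(1 + sin φ) = 0.2839.
γ' = 129.7 − 62.4 = 67.30 pcf.
Effective vertical stress at 11.0 ft: σ'_v = 128.0×4.3 + 67.30×6.70 = 1001 psf.
σ'_h = K_a σ'_v = 0.2839 × 1001 = 284.3 psf; u = γ_w × 6.70 = 418.1 psf.
Total σ_h = 284.3 + 418.1 = 702.4 psf.

702 psf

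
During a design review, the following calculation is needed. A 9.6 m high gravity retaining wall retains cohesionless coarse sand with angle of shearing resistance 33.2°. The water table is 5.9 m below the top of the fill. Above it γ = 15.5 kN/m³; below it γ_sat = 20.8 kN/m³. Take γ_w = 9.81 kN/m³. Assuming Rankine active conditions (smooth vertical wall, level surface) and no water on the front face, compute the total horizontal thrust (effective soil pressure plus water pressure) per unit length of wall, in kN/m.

K_a = tan²(45° − φ/2) = 0.2924.
γ' = 20.8 − 9.81 = 10.99 kN/m³. Depth below WT = 3.7 m.
σ'_h at WT = K_a γ d_w = 26.74 kPa; at base = 26.74 + K_a γ' × 3.7 = 38.62 kPa.
P₁ (0–5.9 m) = ½×26.74×5.9 = 78.87. P₂ (5.9–9.6 m) = ½(26.74+38.62)×3.7 = 120.9.
P_w = ½ γ_w h₂² = 0.5×9.81×3.7² = 67.15. Total = 78.87+120.9+67.15 = 266.9 kN/m.

267 kN/m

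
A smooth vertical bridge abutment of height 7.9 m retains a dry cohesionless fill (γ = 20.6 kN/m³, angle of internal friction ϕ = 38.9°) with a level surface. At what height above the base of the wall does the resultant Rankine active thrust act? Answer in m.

K_a = 0.2285.
The pressure distribution is triangular, so the resultant acts at H/3 above the base = 7.9/3 = 2.633 m.

2.63 m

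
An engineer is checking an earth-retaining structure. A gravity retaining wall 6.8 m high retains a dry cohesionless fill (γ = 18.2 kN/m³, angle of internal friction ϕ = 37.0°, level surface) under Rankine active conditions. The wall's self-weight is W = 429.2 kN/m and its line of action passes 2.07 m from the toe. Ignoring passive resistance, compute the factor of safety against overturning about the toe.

K_a = tan²(45° − 37.0°/2) = 0.2486.
P_a = ½K_aγH² = 0.5×0.2486×18.2×6.8² = 104.6 kN/m, acting at H/3 = 2.267 m above the base.
Overturning moment M_o = P_a × H/3 = 104.6 × 2.267 = 237.1.
Resisting moment M_r = W × 2.07 = 429.2 × 2.07 = 888.4.
FS_overturning = M_r/M_o = 888.4/237.1 = 3.747.

3.75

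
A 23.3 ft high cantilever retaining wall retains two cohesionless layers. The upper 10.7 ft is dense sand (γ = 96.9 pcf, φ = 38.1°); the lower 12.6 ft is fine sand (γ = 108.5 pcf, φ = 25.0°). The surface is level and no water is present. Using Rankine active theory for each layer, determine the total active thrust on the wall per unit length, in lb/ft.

10100 lb/ft

K_a1 = tan²(45°−38.1°/2) = 0.2368; K_a2 = tan²(45°−25.0°/2) = 0.4059.
Layer 1: σ at base = K_a1 γ₁ h₁ = 245.6 psf; P₁ = ½×245.6×10.7 = 1314.
Layer 2: σ_v at top = γ₁h₁ = 1037; σ_h top = K_a2×1037 = 420.8; σ_h base = K_a2×(1037+108.5×12.6) = 975.7.
P₂ = ½(420.8+975.7)×12.6 = 8798. Total P_a = 1314+8798 = 10110 lb/ft.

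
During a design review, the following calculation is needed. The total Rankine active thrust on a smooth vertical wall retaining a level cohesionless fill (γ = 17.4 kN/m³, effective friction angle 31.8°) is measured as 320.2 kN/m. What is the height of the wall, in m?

10.9 m

K_a = 0.3098. P_a = ½ K_a γ H² ⇒ H = √(2P_a/(K_a γ)).
H = √(2×320.2/(0.3098×17.4)) = 10.90 m.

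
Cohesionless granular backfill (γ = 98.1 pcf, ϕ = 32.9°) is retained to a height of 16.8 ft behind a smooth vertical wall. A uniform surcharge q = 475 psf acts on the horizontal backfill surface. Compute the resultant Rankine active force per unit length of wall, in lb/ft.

6460 lb/ft

K_a = tan²(45° − φ/2) = 0.2960.
Soil triangle: ½ K_a γ H² = 0.5×0.2960×98.1×16.8² = 4098 lb/ft.
Surcharge rectangle: K_a q H = 0.2960×475×16.8 = 2362 lb/ft.
Total = 4098 + 2362 = 6461 lb/ft.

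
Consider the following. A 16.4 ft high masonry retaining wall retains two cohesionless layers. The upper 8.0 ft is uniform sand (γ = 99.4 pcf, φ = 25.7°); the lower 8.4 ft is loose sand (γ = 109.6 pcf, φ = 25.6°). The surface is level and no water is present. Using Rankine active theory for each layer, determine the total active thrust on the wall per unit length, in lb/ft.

K_a1 = tan²(45°−25.7°/2) = 0.3950; K_a2 = tan²(45°−25.6°/2) = 0.3966.
Layer 1: σ at base = K_a1 γ₁ h₁ = 314.1 psf; P₁ = ½×314.1×8.0 = 1257.
Layer 2: σ_v at top = γ₁h₁ = 795.2; σ_h top = K_a2×795.2 = 315.3; σ_h base = K_a2×(795.2+109.6×8.4) = 680.4.
P₂ = ½(315.3+680.4)×8.4 = 4182. Total P_a = 1257+4182 = 5439 lb/ft.

5440 lb/ft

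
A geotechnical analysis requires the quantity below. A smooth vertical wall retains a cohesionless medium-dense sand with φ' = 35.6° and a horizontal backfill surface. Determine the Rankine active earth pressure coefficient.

0.264

K_a = tan²(45° − φ/2) = tan²(27.20°) = 0.2641.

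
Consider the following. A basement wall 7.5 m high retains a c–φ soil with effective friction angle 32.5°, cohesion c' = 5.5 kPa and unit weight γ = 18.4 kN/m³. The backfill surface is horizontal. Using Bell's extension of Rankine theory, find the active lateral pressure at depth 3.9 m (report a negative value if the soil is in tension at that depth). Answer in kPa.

K_a = (1 − sin φ)/(1 + sin φ) = 0.3010.
σ_a = K_a γ z − 2c√K_a = 0.3010×18.4×3.9 − 2×5.5×0.5486 = 15.56 kPa.

15.6 kPa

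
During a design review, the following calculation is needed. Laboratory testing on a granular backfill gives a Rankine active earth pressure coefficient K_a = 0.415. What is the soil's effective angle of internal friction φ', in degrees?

K_a = tan²(45° − φ/2) ⇒ 45° − φ/2 = arctan(√0.415) = 32.79°.
φ = 2(45° − 32.79°) = 24.42°.

24.4°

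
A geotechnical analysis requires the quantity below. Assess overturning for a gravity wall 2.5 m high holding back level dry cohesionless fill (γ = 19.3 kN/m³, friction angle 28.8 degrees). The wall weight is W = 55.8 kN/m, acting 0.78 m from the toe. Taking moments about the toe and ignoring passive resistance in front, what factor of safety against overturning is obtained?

K_a = tan²(45° − 28.8°/2) = 0.3498.
P_a = ½K_aγH² = 0.5×0.3498×19.3×2.5² = 21.09 kN/m, acting at H/3 = 0.8333 m above the base.
Overturning moment M_o = P_a × H/3 = 21.09 × 0.8333 = 17.58.
Resisting moment M_r = W × 0.78 = 55.8 × 0.78 = 43.52.
FS_overturning = M_r/M_o = 43.52/17.58 = 2.476.

2.48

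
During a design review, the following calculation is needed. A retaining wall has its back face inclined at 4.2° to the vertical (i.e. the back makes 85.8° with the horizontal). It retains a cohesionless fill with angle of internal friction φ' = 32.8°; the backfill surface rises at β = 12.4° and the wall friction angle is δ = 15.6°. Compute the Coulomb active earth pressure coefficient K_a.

K_a = sin²(α+φ) / [sin²α · sin(α−δ) · (1 + √{sin(φ+δ)sin(φ−β) / (sin(α−δ)sin(α+β))})²].
With α = 85.8°, φ = 32.8°, δ = 15.6°, β = 12.4°: K_a = 0.3523.

0.352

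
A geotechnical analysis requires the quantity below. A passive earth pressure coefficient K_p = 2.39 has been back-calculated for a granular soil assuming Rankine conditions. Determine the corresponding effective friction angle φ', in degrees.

K_p = (1+sin φ)/(1−sin φ) ⇒ sin φ = (K_p − 1)/(K_p + 1) = 0.4100.
φ = arcsin(0.4100) = 24.21°.

24.2°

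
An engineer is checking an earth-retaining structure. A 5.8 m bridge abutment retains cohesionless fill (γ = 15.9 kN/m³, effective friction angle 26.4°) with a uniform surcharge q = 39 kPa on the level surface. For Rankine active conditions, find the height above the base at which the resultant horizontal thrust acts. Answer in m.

2.38 m

K_a = 0.3844.
Triangular part P₁ = ½K_aγH² = 102.8 at H/3 = 1.933 m; rectangular part P₂ = K_a q H = 86.96 at H/2 = 2.900 m.
ȳ = (P₁·1.933 + P₂·2.900)/(P₁+P₂) = 2.376 m.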